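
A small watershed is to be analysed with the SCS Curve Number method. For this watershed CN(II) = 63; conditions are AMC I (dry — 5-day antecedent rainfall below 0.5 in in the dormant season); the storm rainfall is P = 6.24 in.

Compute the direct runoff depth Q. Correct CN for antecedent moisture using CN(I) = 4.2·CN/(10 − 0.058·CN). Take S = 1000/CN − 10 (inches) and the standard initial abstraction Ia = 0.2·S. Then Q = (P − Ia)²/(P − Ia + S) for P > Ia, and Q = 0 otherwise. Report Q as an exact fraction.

Adjust CN=63 to AMC I: 4.2·63/(10 − 0.058·63) → (1323/5) ÷ (3173/500) = 132300/3173 ≈ 41.696
S = 1000/(132300/3173) − 10 = 18500/1323 in ≈ 13.983 in
Ia = 0.2S: 0.2·13.983 = 2.797 in (exactly 3700/1323)
P − Ia = 6.240 − 2.797 = 113888/33075 ≈ 3.443 in (> 0, runoff occurs)
Q = (113888/33075)²/((113888/33075) + 18500/1323) = (12970476544/1093955625)/(576388/33075) = 3242619136/4766008275 in ≈ 0.680 in

Q = 3242619136/4766008275 in ≈ 0.680 in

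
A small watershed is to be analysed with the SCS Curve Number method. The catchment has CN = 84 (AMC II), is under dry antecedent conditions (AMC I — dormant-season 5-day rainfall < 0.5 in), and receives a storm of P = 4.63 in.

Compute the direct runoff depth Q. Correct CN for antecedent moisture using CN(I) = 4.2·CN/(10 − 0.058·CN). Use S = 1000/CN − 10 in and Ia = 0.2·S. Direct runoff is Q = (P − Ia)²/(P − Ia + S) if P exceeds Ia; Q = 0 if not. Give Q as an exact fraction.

Q = 26956057489/16060470300 in ≈ 1.678 in

Dry (AMC I): CN(I) = 4.2·84/(10 − 0.058·84) = (1764/5)/(641/125) = 44100/641 ≈ 68.799
S = 1000/(44100/641) − 10 = 2000/441 in ≈ 4.535 in
Initial abstraction Ia = S/5 = (2000/441)/5 = 400/441 ≈ 0.907 in
Excess rainfall: 4.630 − 0.907 = 3.723 in; P > Ia so Q > 0
Runoff Q = (P−Ia)²/(P−Ia+S) = (3.723)²/(3.723+4.535) = 26956057489/16060470300 ≈ 1.678 in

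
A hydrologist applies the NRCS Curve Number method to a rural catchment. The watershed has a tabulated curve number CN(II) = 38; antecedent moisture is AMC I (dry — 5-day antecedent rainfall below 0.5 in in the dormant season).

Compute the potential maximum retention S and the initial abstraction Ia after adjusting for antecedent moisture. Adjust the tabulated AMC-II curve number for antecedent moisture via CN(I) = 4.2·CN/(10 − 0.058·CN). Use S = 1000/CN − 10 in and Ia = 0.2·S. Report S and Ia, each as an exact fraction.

S = 15500/399 in ≈ 38.847 in; Ia = 3100/399 in ≈ 7.769 in

Adjust CN=38 to AMC I: 4.2·38/(10 − 0.058·38) → (798/5) ÷ (1949/250) = 39900/1949 ≈ 20.472
Retention S: 1000/CN − 10 with CN=20.472 → S = 15500/399 ≈ 38.847 in
Ia = 0.2S: 0.2·38.847 = 7.769 in (exactly 3100/399)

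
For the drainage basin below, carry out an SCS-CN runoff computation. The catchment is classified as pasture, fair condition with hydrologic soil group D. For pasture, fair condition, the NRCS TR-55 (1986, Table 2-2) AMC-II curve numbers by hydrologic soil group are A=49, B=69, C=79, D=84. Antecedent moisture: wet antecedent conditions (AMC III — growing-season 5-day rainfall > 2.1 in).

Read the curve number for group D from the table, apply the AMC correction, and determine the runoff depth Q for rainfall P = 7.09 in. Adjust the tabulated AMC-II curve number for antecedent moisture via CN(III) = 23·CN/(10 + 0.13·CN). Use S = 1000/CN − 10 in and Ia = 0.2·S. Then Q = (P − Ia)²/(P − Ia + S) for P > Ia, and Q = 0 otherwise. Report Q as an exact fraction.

NRCS table: pasture, fair condition, soil group D → CN(II) = 84
Adjust CN=84 to AMC III: 23·84/(10 + 0.13·84) → 1932 ÷ (523/25) = 48300/523 ≈ 92.352
S = 1000/(48300/523) − 10 = 400/483 in ≈ 0.828 in
Ia = 0.2S: 0.2·0.828 = 0.166 in (exactly 80/483)
Since P=7.090 > Ia=0.166: effective rainfall P−Ia = 334447/48300 in
Q: (334447/48300)² ÷ (374447/48300) = 111854795809/18085790100 in (≈ 6.185 in)

Q = 111854795809/18085790100 in ≈ 6.185 in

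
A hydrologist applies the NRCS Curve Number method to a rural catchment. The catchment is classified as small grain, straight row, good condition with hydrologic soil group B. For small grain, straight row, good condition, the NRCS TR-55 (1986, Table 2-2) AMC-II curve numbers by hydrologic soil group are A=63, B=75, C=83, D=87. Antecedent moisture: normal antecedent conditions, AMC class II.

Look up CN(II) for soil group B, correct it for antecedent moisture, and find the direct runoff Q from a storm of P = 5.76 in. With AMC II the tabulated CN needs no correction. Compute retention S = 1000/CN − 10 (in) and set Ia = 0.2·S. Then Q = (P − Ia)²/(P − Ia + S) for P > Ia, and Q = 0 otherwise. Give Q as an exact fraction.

NRCS table: small grain, straight row, good condition, soil group B → CN(II) = 75
Average conditions: CN = 75 (no AMC adjustment).
Retention S: 1000/CN − 10 with CN=75.000 → S = 10/3 ≈ 3.333 in
Ia = 0.2S: 0.2·3.333 = 0.667 in (exactly 2/3)
P − Ia = 5.760 − 0.667 = 382/75 ≈ 5.093 in (> 0, runoff occurs)
Q: (382/75)² ÷ (632/75) = 36481/11850 in (≈ 3.079 in)

Q = 36481/11850 in ≈ 3.079 in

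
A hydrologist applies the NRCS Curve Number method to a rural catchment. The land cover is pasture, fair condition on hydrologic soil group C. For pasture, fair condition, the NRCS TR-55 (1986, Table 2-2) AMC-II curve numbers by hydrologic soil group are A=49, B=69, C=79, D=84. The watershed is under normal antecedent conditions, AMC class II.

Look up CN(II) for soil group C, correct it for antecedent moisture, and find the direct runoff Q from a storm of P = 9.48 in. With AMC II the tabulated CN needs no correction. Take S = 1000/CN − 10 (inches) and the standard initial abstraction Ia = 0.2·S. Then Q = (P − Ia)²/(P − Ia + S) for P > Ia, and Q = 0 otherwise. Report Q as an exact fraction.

NRCS table: pasture, fair condition, soil group C → CN(II) = 79
Average conditions: CN = 79 (no AMC adjustment).
Retention S: 1000/CN − 10 with CN=79.000 → S = 210/79 ≈ 2.658 in
Ia = 0.2·(210/79) = 42/79 in ≈ 0.532 in
Excess rainfall: 9.480 − 0.532 = 8.948 in; P > Ia so Q > 0
Runoff Q = (P−Ia)²/(P−Ia+S) = (8.948)²/(8.948+2.658) = 34703881/5030325 ≈ 6.899 in

Q = 34703881/5030325 in ≈ 6.899 in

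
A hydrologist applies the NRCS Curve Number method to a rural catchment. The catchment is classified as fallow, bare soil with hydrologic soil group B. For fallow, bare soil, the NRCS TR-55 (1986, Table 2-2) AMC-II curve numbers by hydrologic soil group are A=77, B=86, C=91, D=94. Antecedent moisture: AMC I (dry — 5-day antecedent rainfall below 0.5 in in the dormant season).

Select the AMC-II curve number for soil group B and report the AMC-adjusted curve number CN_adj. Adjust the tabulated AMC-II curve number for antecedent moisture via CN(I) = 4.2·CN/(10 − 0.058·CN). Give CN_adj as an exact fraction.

CN_adj = 12900/179 ≈ 72.067

NRCS table: fallow, bare soil, soil group B → CN(II) = 86
Adjust CN=86 to AMC I: 4.2·86/(10 − 0.058·86) → (1806/5) ÷ (1253/250) = 12900/179 ≈ 72.067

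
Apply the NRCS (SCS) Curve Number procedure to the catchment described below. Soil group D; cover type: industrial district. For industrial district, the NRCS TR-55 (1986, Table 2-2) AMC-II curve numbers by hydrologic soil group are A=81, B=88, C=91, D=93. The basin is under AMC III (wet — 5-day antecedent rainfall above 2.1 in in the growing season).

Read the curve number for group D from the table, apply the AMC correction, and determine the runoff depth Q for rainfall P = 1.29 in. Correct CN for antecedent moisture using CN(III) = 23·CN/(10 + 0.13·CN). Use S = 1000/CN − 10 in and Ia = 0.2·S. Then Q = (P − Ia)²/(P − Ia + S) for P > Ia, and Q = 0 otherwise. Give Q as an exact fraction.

NRCS table: industrial district, soil group D → CN(II) = 93
Wet (AMC III): CN(III) = 23·93/(10 + 0.13·93) = 2139/(2209/100) = 213900/2209 ≈ 96.831
Max retention: S = 1000/(213900/2209) − 10 = 700/2139 in (≈ 0.327 in)
Ia = 0.2·(700/2139) = 140/2139 in ≈ 0.065 in
Since P=1.290 > Ia=0.065: effective rainfall P−Ia = 261931/213900 in
Q = (261931/213900)²/((261931/213900) + 700/2139) = (68607848761/45753210000)/(331931/213900) = 68607848761/71000040900 in ≈ 0.966 in

Q = 68607848761/71000040900 in ≈ 0.966 in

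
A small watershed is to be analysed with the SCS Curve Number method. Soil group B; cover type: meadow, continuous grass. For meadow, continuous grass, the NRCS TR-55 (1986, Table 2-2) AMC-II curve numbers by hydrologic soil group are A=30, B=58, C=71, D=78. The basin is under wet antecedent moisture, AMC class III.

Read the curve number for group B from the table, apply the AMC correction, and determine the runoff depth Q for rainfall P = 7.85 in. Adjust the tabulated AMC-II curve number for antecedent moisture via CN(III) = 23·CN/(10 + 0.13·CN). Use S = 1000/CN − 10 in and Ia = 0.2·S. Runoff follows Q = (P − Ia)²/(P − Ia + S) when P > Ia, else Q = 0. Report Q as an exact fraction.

Q = 9277349761/1845175460 in ≈ 5.028 in

NRCS table: meadow, continuous grass, soil group B → CN(II) = 58
CN(III) from CN(II)=58: (23·58)/(10 + 0.13·58) = 66700/877 ≈ 76.055
Max retention: S = 1000/(66700/877) − 10 = 2100/667 in (≈ 3.148 in)
Ia = 0.2·(2100/667) = 420/667 in ≈ 0.630 in
Excess rainfall: 7.850 − 0.630 = 7.220 in; P > Ia so Q > 0
Q: (96319/13340)² ÷ (138319/13340) = 9277349761/1845175460 in (≈ 5.028 in)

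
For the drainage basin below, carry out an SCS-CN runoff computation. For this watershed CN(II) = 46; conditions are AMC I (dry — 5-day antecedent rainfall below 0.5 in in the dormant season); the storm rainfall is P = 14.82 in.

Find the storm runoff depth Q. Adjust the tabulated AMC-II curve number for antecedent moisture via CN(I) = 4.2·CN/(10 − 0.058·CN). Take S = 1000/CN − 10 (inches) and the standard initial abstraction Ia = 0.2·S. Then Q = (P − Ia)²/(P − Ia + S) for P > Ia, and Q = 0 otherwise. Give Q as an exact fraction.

Q = 1840212867/803124350 in ≈ 2.291 in

Dry (AMC I): CN(I) = 4.2·46/(10 − 0.058·46) = (966/5)/(1833/250) = 16100/611 ≈ 26.350
S = 1000/(16100/611) − 10 = 4500/161 in ≈ 27.950 in
Ia = 0.2·(4500/161) = 900/161 in ≈ 5.590 in
Excess rainfall: 14.820 − 5.590 = 9.230 in; P > Ia so Q > 0
Q: (74301/8050)² ÷ (299301/8050) = 1840212867/803124350 in (≈ 2.291 in)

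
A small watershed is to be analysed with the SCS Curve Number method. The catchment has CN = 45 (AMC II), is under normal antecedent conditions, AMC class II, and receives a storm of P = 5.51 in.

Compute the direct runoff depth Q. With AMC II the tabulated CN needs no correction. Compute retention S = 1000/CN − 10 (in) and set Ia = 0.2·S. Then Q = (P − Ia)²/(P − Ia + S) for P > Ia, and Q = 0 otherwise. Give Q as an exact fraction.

Q = 7612081/12383100 in ≈ 0.615 in

Average conditions: CN = 45 (no AMC adjustment).
S = 1000/45 − 10 = 110/9 in ≈ 12.222 in
Ia = 0.2·(110/9) = 22/9 in ≈ 2.444 in
P − Ia = 5.510 − 2.444 = 2759/900 ≈ 3.066 in (> 0, runoff occurs)
Q = (2759/900)²/((2759/900) + 110/9) = (7612081/810000)/(13759/900) = 7612081/12383100 in ≈ 0.615 in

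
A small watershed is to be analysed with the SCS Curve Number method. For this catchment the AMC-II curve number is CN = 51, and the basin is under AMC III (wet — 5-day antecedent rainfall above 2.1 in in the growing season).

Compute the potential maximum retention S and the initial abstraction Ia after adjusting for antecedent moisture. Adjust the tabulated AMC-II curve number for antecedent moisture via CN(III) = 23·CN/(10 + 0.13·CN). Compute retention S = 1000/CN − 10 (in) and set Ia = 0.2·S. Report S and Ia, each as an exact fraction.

Wet (AMC III): CN(III) = 23·51/(10 + 0.13·51) = 1173/(1663/100) = 117300/1663 ≈ 70.535
Max retention: S = 1000/(117300/1663) − 10 = 4900/1173 in (≈ 4.177 in)
Ia = 0.2·(4900/1173) = 980/1173 in ≈ 0.835 in

S = 4900/1173 in ≈ 4.177 in; Ia = 980/1173 in ≈ 0.835 in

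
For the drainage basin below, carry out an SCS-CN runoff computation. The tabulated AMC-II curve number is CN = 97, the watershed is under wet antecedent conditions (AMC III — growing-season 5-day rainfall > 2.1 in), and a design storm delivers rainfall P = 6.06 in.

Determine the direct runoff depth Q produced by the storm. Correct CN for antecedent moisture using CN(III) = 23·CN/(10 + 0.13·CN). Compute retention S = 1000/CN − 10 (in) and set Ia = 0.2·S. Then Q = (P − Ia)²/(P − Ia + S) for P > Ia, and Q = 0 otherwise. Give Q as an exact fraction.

Q = 150973192683/25581873050 in ≈ 5.902 in

CN(III) from CN(II)=97: (23·97)/(10 + 0.13·97) = 223100/2261 ≈ 98.673
S = 1000/(223100/2261) − 10 = 300/2231 in ≈ 0.134 in
Initial abstraction Ia = S/5 = (300/2231)/5 = 60/2231 ≈ 0.027 in
Since P=6.060 > Ia=0.027: effective rainfall P−Ia = 672993/111550 in
Q = (672993/111550)²/((672993/111550) + 300/2231) = (452919578049/12443402500)/(687993/111550) = 150973192683/25581873050 in ≈ 5.902 in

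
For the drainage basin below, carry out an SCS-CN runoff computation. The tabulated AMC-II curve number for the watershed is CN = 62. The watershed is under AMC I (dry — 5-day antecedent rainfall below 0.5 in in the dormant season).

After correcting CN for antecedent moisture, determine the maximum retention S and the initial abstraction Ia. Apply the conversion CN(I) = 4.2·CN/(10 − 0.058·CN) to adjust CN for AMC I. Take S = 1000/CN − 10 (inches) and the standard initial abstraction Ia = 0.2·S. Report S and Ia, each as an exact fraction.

CN(I) from CN(II)=62: (4.2·62)/(10 − 0.058·62) = 65100/1601 ≈ 40.662
S = 1000/(65100/1601) − 10 = 9500/651 in ≈ 14.593 in
Ia = 0.2·(9500/651) = 1900/651 in ≈ 2.919 in

S = 9500/651 in ≈ 14.593 in; Ia = 1900/651 in ≈ 2.919 in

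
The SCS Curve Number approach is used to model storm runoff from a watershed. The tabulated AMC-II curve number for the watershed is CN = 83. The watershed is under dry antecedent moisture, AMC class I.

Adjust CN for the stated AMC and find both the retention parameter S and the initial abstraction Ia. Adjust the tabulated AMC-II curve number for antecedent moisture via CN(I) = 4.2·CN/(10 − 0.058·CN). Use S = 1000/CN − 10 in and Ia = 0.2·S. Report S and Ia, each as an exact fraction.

CN(I) from CN(II)=83: (4.2·83)/(10 − 0.058·83) = 174300/2593 ≈ 67.219
Retention S: 1000/CN − 10 with CN=67.219 → S = 8500/1743 ≈ 4.877 in
Ia = 0.2·(8500/1743) = 1700/1743 in ≈ 0.975 in

S = 8500/1743 in ≈ 4.877 in; Ia = 1700/1743 in ≈ 0.975 in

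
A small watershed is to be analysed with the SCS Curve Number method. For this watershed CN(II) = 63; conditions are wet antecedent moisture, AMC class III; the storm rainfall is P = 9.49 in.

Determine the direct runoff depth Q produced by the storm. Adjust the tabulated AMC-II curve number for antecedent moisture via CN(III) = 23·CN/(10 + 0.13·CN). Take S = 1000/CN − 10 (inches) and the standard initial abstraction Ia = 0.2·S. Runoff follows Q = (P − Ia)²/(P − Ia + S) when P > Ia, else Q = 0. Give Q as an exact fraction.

Q = 1692863812201/242142534900 in ≈ 6.991 in

CN(III) from CN(II)=63: (23·63)/(10 + 0.13·63) = 144900/1819 ≈ 79.659
S = 1000/(144900/1819) − 10 = 3700/1449 in ≈ 2.553 in
Ia = 0.2S: 0.2·2.553 = 0.511 in (exactly 740/1449)
Since P=9.490 > Ia=0.511: effective rainfall P−Ia = 1301101/144900 in
Q = (1301101/144900)²/((1301101/144900) + 3700/1449) = (1692863812201/20996010000)/(1671101/144900) = 1692863812201/242142534900 in ≈ 6.991 in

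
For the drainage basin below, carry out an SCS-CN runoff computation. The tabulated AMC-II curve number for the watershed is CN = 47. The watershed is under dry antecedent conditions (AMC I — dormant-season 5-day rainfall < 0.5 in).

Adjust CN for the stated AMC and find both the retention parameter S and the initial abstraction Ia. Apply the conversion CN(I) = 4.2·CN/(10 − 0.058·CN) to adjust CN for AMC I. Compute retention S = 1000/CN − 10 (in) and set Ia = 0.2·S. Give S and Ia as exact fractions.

S = 26500/987 in ≈ 26.849 in; Ia = 5300/987 in ≈ 5.370 in

Dry (AMC I): CN(I) = 4.2·47/(10 − 0.058·47) = (987/5)/(3637/500) = 98700/3637 ≈ 27.138
Max retention: S = 1000/(98700/3637) − 10 = 26500/987 in (≈ 26.849 in)
Initial abstraction Ia = S/5 = (26500/987)/5 = 5300/987 ≈ 5.370 in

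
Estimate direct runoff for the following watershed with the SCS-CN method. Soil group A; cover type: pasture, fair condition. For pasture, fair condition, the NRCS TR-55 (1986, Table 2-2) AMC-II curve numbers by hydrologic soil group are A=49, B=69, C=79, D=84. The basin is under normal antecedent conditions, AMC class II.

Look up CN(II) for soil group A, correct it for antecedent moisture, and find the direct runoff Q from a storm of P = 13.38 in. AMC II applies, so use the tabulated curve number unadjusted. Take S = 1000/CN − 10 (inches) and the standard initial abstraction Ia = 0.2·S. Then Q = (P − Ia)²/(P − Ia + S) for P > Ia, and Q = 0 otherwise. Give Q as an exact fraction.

NRCS table: pasture, fair condition, soil group A → CN(II) = 49
CN(II) = 49; AMC II needs no correction.
Retention S: 1000/CN − 10 with CN=49.000 → S = 510/49 ≈ 10.408 in
Ia = 0.2·(510/49) = 102/49 in ≈ 2.082 in
Excess rainfall: 13.380 − 2.082 = 11.298 in; P > Ia so Q > 0
Q = (27681/2450)²/((27681/2450) + 510/49) = (766237761/6002500)/(53181/2450) = 85137529/14477050 in ≈ 5.881 in

Q = 85137529/14477050 in ≈ 5.881 in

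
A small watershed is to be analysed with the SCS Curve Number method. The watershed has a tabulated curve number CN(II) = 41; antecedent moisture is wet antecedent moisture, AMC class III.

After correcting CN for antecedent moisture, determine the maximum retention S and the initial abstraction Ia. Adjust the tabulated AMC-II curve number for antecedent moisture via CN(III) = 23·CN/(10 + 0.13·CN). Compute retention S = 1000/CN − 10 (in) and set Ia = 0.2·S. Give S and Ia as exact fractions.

S = 5900/943 in ≈ 6.257 in; Ia = 1180/943 in ≈ 1.251 in

CN(III) from CN(II)=41: (23·41)/(10 + 0.13·41) = 94300/1533 ≈ 61.513
Retention S: 1000/CN − 10 with CN=61.513 → S = 5900/943 ≈ 6.257 in
Ia = 0.2S: 0.2·6.257 = 1.251 in (exactly 1180/943)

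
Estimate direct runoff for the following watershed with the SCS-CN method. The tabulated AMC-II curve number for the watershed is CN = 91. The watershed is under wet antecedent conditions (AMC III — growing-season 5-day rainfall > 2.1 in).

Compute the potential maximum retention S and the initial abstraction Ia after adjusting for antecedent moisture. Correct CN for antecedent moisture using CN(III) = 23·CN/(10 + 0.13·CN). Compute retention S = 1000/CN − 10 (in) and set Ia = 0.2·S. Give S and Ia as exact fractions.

S = 900/2093 in ≈ 0.430 in; Ia = 180/2093 in ≈ 0.086 in

CN(III) from CN(II)=91: (23·91)/(10 + 0.13·91) = 209300/2183 ≈ 95.877
Retention S: 1000/CN − 10 with CN=95.877 → S = 900/2093 ≈ 0.430 in
Initial abstraction Ia = S/5 = (900/2093)/5 = 180/2093 ≈ 0.086 in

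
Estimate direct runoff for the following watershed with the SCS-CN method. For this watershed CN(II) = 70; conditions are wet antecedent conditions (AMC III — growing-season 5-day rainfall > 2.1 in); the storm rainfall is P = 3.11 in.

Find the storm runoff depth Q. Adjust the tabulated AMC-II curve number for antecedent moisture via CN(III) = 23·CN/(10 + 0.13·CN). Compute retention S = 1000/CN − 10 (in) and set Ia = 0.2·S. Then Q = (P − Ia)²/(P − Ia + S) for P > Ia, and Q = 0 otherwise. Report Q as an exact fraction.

Q = 1942253041/1192543100 in ≈ 1.629 in

Adjust CN=70 to AMC III: 23·70/(10 + 0.13·70) → 1610 ÷ (191/10) = 16100/191 ≈ 84.293
Max retention: S = 1000/(16100/191) − 10 = 300/161 in (≈ 1.863 in)
Initial abstraction Ia = S/5 = (300/161)/5 = 60/161 ≈ 0.373 in
Since P=3.110 > Ia=0.373: effective rainfall P−Ia = 44071/16100 in
Q = (44071/16100)²/((44071/16100) + 300/161) = (1942253041/259210000)/(74071/16100) = 1942253041/1192543100 in ≈ 1.629 in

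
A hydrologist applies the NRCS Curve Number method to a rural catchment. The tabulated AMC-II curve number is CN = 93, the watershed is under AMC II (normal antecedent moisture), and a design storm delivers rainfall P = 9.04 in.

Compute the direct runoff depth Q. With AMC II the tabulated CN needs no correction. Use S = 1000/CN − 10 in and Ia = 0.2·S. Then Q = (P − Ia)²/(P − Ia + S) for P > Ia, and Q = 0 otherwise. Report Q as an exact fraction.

Q = 213583112/26060925 in ≈ 8.196 in

CN(II) = 93; AMC II needs no correction.
Max retention: S = 1000/93 − 10 = 70/93 in (≈ 0.753 in)
Ia = 0.2·(70/93) = 14/93 in ≈ 0.151 in
Since P=9.040 > Ia=0.151: effective rainfall P−Ia = 20668/2325 in
Q: (20668/2325)² ÷ (22418/2325) = 213583112/26060925 in (≈ 8.196 in)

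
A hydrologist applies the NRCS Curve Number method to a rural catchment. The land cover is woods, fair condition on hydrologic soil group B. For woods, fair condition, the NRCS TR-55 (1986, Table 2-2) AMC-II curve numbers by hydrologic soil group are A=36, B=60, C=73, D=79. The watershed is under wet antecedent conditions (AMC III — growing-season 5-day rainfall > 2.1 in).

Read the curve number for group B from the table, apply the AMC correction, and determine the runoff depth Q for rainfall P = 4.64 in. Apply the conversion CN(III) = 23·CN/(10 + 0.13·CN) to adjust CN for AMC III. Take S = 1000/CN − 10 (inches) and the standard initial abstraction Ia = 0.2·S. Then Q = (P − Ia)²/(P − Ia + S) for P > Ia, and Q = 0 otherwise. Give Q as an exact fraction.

NRCS table: woods, fair condition, soil group B → CN(II) = 60
Adjust CN=60 to AMC III: 23·60/(10 + 0.13·60) → 1380 ÷ (89/5) = 6900/89 ≈ 77.528
Retention S: 1000/CN − 10 with CN=77.528 → S = 200/69 ≈ 2.899 in
Ia = 0.2·(200/69) = 40/69 in ≈ 0.580 in
Since P=4.640 > Ia=0.580: effective rainfall P−Ia = 7004/1725 in
Q = (7004/1725)²/((7004/1725) + 200/69) = (49056016/2975625)/(12004/1725) = 12264004/5176725 in ≈ 2.369 in

Q = 12264004/5176725 in ≈ 2.369 in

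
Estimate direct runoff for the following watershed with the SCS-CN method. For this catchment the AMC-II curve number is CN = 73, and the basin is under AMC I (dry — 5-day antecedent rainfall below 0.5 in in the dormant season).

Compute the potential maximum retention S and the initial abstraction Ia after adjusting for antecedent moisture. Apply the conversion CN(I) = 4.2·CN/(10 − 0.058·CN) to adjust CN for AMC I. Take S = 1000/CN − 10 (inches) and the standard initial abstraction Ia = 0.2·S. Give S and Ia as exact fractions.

CN(I) from CN(II)=73: (4.2·73)/(10 − 0.058·73) = 51100/961 ≈ 53.174
S = 1000/(51100/961) − 10 = 4500/511 in ≈ 8.806 in
Ia = 0.2·(4500/511) = 900/511 in ≈ 1.761 in

S = 4500/511 in ≈ 8.806 in; Ia = 900/511 in ≈ 1.761 in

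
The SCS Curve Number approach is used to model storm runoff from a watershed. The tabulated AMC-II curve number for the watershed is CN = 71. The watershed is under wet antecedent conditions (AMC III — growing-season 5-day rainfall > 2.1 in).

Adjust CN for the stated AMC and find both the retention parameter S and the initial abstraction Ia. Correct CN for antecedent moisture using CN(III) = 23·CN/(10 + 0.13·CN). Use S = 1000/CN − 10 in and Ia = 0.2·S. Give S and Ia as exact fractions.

S = 2900/1633 in ≈ 1.776 in; Ia = 580/1633 in ≈ 0.355 in

Wet (AMC III): CN(III) = 23·71/(10 + 0.13·71) = 1633/(1923/100) = 163300/1923 ≈ 84.919
Retention S: 1000/CN − 10 with CN=84.919 → S = 2900/1633 ≈ 1.776 in
Initial abstraction Ia = S/5 = (2900/1633)/5 = 580/1633 ≈ 0.355 in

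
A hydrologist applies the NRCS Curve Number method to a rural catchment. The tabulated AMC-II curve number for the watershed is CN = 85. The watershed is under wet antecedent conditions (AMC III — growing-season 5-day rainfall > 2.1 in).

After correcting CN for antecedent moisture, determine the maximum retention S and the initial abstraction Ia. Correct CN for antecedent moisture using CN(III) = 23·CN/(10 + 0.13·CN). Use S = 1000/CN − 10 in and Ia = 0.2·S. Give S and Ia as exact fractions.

S = 300/391 in ≈ 0.767 in; Ia = 60/391 in ≈ 0.153 in

Wet (AMC III): CN(III) = 23·85/(10 + 0.13·85) = 1955/(421/20) = 39100/421 ≈ 92.874
Retention S: 1000/CN − 10 with CN=92.874 → S = 300/391 ≈ 0.767 in
Ia = 0.2·(300/391) = 60/391 in ≈ 0.153 in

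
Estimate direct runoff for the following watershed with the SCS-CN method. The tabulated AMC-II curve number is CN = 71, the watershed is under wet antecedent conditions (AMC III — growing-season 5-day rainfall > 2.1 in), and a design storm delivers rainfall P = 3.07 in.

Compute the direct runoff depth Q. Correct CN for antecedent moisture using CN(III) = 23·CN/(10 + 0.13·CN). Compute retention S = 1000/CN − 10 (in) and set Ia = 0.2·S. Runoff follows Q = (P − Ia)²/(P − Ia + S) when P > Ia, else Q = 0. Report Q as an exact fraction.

Wet (AMC III): CN(III) = 23·71/(10 + 0.13·71) = 1633/(1923/100) = 163300/1923 ≈ 84.919
S = 1000/(163300/1923) − 10 = 2900/1633 in ≈ 1.776 in
Initial abstraction Ia = S/5 = (2900/1633)/5 = 580/1633 ≈ 0.355 in
Excess rainfall: 3.070 − 0.355 = 2.715 in; P > Ia so Q > 0
Runoff Q = (P−Ia)²/(P−Ia+S) = (2.715)²/(2.715+1.776) = 196542375561/119752952300 ≈ 1.641 in

Q = 196542375561/119752952300 in ≈ 1.641 in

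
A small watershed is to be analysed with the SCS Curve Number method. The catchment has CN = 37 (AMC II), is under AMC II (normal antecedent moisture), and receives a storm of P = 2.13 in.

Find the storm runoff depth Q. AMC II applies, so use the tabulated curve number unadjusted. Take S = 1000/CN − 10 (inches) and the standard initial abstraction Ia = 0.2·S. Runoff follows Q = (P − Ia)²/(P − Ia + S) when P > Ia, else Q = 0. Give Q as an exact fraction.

Q = 0 in ≈ 0.000 in

AMC II — tabulated CN = 37 applies directly.
Max retention: S = 1000/37 − 10 = 630/37 in (≈ 17.027 in)
Ia = 0.2·(630/37) = 126/37 in ≈ 3.405 in
P = 2.130 ≤ Ia = 3.405 in: entire storm abstracted, Q = 0.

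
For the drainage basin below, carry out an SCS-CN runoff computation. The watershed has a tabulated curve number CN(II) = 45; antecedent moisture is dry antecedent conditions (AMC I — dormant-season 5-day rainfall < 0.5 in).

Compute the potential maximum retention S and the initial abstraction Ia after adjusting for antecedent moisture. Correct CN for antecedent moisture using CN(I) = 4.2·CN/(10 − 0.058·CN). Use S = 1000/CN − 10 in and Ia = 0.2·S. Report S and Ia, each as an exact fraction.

S = 5500/189 in ≈ 29.101 in; Ia = 1100/189 in ≈ 5.820 in

Dry (AMC I): CN(I) = 4.2·45/(10 − 0.058·45) = 189/(739/100) = 18900/739 ≈ 25.575
Max retention: S = 1000/(18900/739) − 10 = 5500/189 in (≈ 29.101 in)
Ia = 0.2S: 0.2·29.101 = 5.820 in (exactly 1100/189)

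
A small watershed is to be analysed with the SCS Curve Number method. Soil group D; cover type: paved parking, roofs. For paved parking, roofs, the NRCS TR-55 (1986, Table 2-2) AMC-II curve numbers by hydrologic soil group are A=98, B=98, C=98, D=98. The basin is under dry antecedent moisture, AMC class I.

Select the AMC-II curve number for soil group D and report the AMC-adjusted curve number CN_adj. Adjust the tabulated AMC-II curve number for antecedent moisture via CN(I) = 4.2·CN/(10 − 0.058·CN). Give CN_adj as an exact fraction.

NRCS table: paved parking, roofs, soil group D → CN(II) = 98
Adjust CN=98 to AMC I: 4.2·98/(10 − 0.058·98) → (2058/5) ÷ (1079/250) = 102900/1079 ≈ 95.366

CN_adj = 102900/1079 ≈ 95.366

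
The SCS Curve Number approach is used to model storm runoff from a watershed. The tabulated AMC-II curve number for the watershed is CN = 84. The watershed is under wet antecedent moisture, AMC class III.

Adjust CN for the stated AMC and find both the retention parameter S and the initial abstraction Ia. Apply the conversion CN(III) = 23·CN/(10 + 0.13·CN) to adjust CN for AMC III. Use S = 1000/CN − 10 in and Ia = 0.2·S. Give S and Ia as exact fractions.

S = 400/483 in ≈ 0.828 in; Ia = 80/483 in ≈ 0.166 in

CN(III) from CN(II)=84: (23·84)/(10 + 0.13·84) = 48300/523 ≈ 92.352
Max retention: S = 1000/(48300/523) − 10 = 400/483 in (≈ 0.828 in)
Ia = 0.2·(400/483) = 80/483 in ≈ 0.166 in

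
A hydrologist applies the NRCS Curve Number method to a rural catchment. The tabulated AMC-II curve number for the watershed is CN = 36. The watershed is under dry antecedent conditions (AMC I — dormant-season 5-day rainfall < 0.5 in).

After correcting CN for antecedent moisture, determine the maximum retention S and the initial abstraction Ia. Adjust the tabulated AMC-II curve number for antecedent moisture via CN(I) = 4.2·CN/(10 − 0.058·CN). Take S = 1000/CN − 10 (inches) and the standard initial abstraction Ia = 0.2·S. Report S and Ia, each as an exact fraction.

S = 8000/189 in ≈ 42.328 in; Ia = 1600/189 in ≈ 8.466 in

CN(I) from CN(II)=36: (4.2·36)/(10 − 0.058·36) = 18900/989 ≈ 19.110
S = 1000/(18900/989) − 10 = 8000/189 in ≈ 42.328 in
Initial abstraction Ia = S/5 = (8000/189)/5 = 1600/189 ≈ 8.466 in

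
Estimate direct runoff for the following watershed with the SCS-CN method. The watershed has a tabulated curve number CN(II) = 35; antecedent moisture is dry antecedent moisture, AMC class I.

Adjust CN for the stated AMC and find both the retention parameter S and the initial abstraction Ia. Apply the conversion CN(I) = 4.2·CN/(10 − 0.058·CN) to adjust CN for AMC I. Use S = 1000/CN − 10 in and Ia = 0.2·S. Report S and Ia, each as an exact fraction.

CN(I) from CN(II)=35: (4.2·35)/(10 − 0.058·35) = 14700/797 ≈ 18.444
S = 1000/(14700/797) − 10 = 6500/147 in ≈ 44.218 in
Ia = 0.2·(6500/147) = 1300/147 in ≈ 8.844 in

S = 6500/147 in ≈ 44.218 in; Ia = 1300/147 in ≈ 8.844 in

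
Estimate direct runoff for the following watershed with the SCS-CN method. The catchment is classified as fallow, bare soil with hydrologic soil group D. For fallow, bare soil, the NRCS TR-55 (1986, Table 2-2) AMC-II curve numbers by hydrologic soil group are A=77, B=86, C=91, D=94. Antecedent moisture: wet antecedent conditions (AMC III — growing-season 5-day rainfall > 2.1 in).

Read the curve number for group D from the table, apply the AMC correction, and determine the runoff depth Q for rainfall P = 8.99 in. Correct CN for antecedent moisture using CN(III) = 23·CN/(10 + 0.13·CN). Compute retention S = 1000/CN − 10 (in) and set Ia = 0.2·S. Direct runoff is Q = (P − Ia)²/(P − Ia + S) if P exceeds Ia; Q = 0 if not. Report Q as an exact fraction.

Q = 932806340761/107648033900 in ≈ 8.665 in

NRCS table: fallow, bare soil, soil group D → CN(II) = 94
CN(III) from CN(II)=94: (23·94)/(10 + 0.13·94) = 108100/1111 ≈ 97.300
Retention S: 1000/CN − 10 with CN=97.300 → S = 300/1081 ≈ 0.278 in
Ia = 0.2S: 0.2·0.278 = 0.056 in (exactly 60/1081)
Since P=8.990 > Ia=0.056: effective rainfall P−Ia = 965819/108100 in
Q = (965819/108100)²/((965819/108100) + 300/1081) = (932806340761/11685610000)/(995819/108100) = 932806340761/107648033900 in ≈ 8.665 in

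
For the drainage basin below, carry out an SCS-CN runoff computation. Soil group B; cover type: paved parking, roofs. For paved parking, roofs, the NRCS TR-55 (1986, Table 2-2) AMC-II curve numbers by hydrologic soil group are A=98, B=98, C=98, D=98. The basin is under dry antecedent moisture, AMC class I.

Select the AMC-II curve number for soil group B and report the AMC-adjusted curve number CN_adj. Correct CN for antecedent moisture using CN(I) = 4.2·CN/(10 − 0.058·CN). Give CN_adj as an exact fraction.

CN_adj = 102900/1079 ≈ 95.366

NRCS table: paved parking, roofs, soil group B → CN(II) = 98
CN(I) from CN(II)=98: (4.2·98)/(10 − 0.058·98) = 102900/1079 ≈ 95.366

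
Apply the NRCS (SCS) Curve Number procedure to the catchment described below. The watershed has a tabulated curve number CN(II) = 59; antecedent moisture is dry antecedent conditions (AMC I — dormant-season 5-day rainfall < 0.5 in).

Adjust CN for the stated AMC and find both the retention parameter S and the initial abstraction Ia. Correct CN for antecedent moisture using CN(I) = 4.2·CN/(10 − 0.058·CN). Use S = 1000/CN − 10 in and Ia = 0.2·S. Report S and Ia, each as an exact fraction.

Dry (AMC I): CN(I) = 4.2·59/(10 − 0.058·59) = (1239/5)/(3289/500) = 123900/3289 ≈ 37.671
Max retention: S = 1000/(123900/3289) − 10 = 20500/1239 in (≈ 16.546 in)
Ia = 0.2S: 0.2·16.546 = 3.309 in (exactly 4100/1239)

S = 20500/1239 in ≈ 16.546 in; Ia = 4100/1239 in ≈ 3.309 in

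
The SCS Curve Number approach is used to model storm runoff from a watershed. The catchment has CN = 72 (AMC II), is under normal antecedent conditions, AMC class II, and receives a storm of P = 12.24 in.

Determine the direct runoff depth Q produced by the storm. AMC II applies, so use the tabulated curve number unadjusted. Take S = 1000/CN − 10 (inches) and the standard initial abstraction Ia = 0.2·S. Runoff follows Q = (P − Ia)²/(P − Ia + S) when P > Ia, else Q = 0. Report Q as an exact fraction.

Average conditions: CN = 72 (no AMC adjustment).
Retention S: 1000/CN − 10 with CN=72.000 → S = 35/9 ≈ 3.889 in
Ia = 0.2S: 0.2·3.889 = 0.778 in (exactly 7/9)
Since P=12.240 > Ia=0.778: effective rainfall P−Ia = 2579/225 in
Runoff Q = (P−Ia)²/(P−Ia+S) = (11.462)²/(11.462+3.889) = 6651241/777150 ≈ 8.559 in

Q = 6651241/777150 in ≈ 8.559 in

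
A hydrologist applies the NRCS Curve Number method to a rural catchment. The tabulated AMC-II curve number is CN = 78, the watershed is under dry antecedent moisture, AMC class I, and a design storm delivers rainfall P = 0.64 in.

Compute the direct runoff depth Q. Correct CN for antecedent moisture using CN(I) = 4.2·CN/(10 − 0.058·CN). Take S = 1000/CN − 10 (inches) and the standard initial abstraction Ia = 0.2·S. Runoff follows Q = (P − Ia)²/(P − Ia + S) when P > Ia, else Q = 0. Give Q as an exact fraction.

Q = 0 in ≈ 0.000 in

Dry (AMC I): CN(I) = 4.2·78/(10 − 0.058·78) = (1638/5)/(1369/250) = 81900/1369 ≈ 59.825
Max retention: S = 1000/(81900/1369) − 10 = 5500/819 in (≈ 6.716 in)
Ia = 0.2S: 0.2·6.716 = 1.343 in (exactly 1100/819)
P = 0.640 ≤ Ia = 1.343 in: entire storm abstracted, Q = 0.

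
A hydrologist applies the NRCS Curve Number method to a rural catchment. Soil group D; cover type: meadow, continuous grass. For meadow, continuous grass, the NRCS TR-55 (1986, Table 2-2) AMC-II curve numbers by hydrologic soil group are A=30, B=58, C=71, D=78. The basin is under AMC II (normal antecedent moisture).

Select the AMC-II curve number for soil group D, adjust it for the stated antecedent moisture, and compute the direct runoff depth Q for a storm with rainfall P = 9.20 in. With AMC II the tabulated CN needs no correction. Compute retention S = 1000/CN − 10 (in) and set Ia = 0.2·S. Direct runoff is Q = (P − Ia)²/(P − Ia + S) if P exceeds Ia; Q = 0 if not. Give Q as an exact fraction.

NRCS table: meadow, continuous grass, soil group D → CN(II) = 78
AMC II — tabulated CN = 78 applies directly.
S = 1000/78 − 10 = 110/39 in ≈ 2.821 in
Initial abstraction Ia = S/5 = (110/39)/5 = 22/39 ≈ 0.564 in
P − Ia = 9.200 − 0.564 = 1684/195 ≈ 8.636 in (> 0, runoff occurs)
Q = (1684/195)²/((1684/195) + 110/39) = (2835856/38025)/(2234/195) = 1417928/217815 in ≈ 6.510 in

Q = 1417928/217815 in ≈ 6.510 in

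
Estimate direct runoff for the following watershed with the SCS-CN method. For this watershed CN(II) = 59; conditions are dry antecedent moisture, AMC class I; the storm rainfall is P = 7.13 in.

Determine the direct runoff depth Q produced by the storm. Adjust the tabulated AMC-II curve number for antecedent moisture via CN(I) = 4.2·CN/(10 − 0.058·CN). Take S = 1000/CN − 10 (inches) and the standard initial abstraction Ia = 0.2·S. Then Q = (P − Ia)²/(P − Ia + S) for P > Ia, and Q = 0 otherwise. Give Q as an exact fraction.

Q = 224114187649/312650127300 in ≈ 0.717 in

Adjust CN=59 to AMC I: 4.2·59/(10 − 0.058·59) → (1239/5) ÷ (3289/500) = 123900/3289 ≈ 37.671
S = 1000/(123900/3289) − 10 = 20500/1239 in ≈ 16.546 in
Initial abstraction Ia = S/5 = (20500/1239)/5 = 4100/1239 ≈ 3.309 in
Excess rainfall: 7.130 − 3.309 = 3.821 in; P > Ia so Q > 0
Q: (473407/123900)² ÷ (2523407/123900) = 224114187649/312650127300 in (≈ 0.717 in)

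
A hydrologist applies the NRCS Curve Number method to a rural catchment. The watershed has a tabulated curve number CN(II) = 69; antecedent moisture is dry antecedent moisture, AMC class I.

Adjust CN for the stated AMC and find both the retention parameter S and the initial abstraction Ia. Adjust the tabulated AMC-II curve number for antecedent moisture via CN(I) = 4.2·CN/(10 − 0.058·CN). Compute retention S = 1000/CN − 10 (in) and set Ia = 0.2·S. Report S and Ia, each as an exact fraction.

CN(I) from CN(II)=69: (4.2·69)/(10 − 0.058·69) = 144900/2999 ≈ 48.316
Retention S: 1000/CN − 10 with CN=48.316 → S = 15500/1449 ≈ 10.697 in
Ia = 0.2S: 0.2·10.697 = 2.139 in (exactly 3100/1449)

S = 15500/1449 in ≈ 10.697 in; Ia = 3100/1449 in ≈ 2.139 in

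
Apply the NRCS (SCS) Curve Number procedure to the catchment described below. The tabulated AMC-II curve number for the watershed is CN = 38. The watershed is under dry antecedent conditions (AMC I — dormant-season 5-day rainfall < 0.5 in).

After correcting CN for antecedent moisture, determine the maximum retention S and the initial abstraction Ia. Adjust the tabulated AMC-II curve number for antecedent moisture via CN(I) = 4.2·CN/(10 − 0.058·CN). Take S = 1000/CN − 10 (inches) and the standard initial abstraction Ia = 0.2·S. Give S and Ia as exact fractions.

S = 15500/399 in ≈ 38.847 in; Ia = 3100/399 in ≈ 7.769 in

Adjust CN=38 to AMC I: 4.2·38/(10 − 0.058·38) → (798/5) ÷ (1949/250) = 39900/1949 ≈ 20.472
S = 1000/(39900/1949) − 10 = 15500/399 in ≈ 38.847 in
Ia = 0.2·(15500/399) = 3100/399 in ≈ 7.769 in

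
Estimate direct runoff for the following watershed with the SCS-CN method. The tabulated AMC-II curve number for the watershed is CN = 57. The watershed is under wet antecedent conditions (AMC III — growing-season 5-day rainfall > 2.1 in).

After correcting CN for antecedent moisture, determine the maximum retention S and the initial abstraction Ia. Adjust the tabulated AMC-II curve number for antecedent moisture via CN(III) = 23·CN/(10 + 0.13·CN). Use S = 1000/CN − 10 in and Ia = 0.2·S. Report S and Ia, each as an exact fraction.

Adjust CN=57 to AMC III: 23·57/(10 + 0.13·57) → 1311 ÷ (1741/100) = 131100/1741 ≈ 75.302
Retention S: 1000/CN − 10 with CN=75.302 → S = 4300/1311 ≈ 3.280 in
Ia = 0.2·(4300/1311) = 860/1311 in ≈ 0.656 in

S = 4300/1311 in ≈ 3.280 in; Ia = 860/1311 in ≈ 0.656 in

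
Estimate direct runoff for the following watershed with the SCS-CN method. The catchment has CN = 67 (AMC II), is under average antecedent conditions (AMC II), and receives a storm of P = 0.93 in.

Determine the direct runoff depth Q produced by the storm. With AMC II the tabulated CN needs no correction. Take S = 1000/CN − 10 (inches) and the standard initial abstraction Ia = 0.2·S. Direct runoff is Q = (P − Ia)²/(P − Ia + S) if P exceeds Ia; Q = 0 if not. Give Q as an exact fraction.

Q = 0 in ≈ 0.000 in

AMC II — tabulated CN = 67 applies directly.
S = 1000/67 − 10 = 330/67 in ≈ 4.925 in
Initial abstraction Ia = S/5 = (330/67)/5 = 66/67 ≈ 0.985 in
P = 0.930 ≤ Ia = 0.985 in: entire storm abstracted, Q = 0.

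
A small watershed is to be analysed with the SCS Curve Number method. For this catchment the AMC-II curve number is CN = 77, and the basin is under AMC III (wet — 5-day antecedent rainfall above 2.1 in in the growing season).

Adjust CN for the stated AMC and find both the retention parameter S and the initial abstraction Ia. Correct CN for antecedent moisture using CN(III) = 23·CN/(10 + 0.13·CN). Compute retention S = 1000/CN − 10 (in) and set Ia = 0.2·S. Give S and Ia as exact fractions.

S = 100/77 in ≈ 1.299 in; Ia = 20/77 in ≈ 0.260 in

CN(III) from CN(II)=77: (23·77)/(10 + 0.13·77) = 7700/87 ≈ 88.506
Retention S: 1000/CN − 10 with CN=88.506 → S = 100/77 ≈ 1.299 in
Initial abstraction Ia = S/5 = (100/77)/5 = 20/77 ≈ 0.260 in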